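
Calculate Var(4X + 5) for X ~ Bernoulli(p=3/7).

For X ~ Bernoulli(p=3/7):
Var(X) = \frac{12}{49}
Var(4X + 5) = (4)² × Var(X) = 16 × \frac{12}{49} = \frac{192}{49}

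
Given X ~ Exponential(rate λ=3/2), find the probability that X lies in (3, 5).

P(3 < X < 5) = ∫_{3}^{5} f(x) dx
where f(x) = \frac{3 e^{- \frac{3 x}{2}}}{2}
= - \frac{1 - e^{3}}{e^{\frac{15}{2}}}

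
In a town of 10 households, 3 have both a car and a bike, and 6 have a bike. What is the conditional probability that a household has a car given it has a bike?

P(A ∩ B) = 3/10
P(B) = 6/10 = 3/5
P(A|B) = P(A ∩ B) / P(B) = (3/10) / (3/5) = 1/2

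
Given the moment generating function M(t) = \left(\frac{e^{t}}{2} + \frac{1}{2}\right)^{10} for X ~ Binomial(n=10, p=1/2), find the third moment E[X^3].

To find E[X^3], compute M^(3)(0):
M^(1)(t) = 5 \left(\frac{e^{t}}{2} + \frac{1}{2}\right)^{9} e^{t}
M^(2)(t) = 5 \left(\frac{e^{t}}{2} + \frac{1}{2}\right)^{9} e^{t} + \frac{45 \left(\frac{e^{t}}{2} + \frac{1}{2}\right)^{8} e^{2 t}}{2}
M^(3)(t) = 5 \left(\frac{e^{t}}{2} + \frac{1}{2}\right)^{9} e^{t} + \frac{135 \left(\frac{e^{t}}{2} + \frac{1}{2}\right)^{8} e^{2 t}}{2} + 90 \left(\frac{e^{t}}{2} + \frac{1}{2}\right)^{7} e^{3 t}
M^(3)(0) = \frac{325}{2}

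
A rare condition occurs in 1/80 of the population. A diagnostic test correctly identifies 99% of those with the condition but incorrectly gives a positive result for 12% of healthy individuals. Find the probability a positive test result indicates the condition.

Let D = the rare event, + = positive/flagged.
P(D) = 1/80
P(+|D) = 99/100
P(+|D') = 12/100 = 3/25
P(+) = P(+|D)P(D) + P(+|D')P(D')
     = \frac{99}{100} × \frac{1}{80} + \frac{3}{25} × \frac{79}{80}
     = \frac{1047}{8000}
P(D|+) = P(+|D)P(D)/P(+) = \frac{33}{349}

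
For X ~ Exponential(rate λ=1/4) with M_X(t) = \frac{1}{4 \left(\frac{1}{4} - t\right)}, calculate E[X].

To find E[X], compute M^(1)(0):
M^(1)(t) = \frac{1}{4 \left(\frac{1}{4} - t\right)^{2}}
M^(1)(0) = 4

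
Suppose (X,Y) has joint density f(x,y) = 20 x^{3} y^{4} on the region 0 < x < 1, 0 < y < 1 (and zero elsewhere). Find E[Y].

E[Y] = ∫_0^1 ∫_0^1 y × f(x,y) dx dy
= \frac{5}{6}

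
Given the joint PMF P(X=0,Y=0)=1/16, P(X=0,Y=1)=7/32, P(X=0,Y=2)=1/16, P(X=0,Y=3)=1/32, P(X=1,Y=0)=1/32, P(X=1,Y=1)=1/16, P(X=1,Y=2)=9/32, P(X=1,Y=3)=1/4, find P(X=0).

P(X=0) = P(X=0,Y=0) + P(X=0,Y=1) + P(X=0,Y=2) + P(X=0,Y=3)
= 1/16 + 7/32 + 1/16 + 1/32
= 3/8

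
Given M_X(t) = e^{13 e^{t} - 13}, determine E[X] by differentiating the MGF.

To find E[X], compute M^(1)(0):
M^(1)(t) = 13 e^{t} e^{13 e^{t} - 13}
M^(1)(0) = 13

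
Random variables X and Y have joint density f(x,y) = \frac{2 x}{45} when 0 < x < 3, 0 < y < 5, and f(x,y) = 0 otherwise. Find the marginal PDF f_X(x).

f_X(x) = ∫_0^5 f(x,y) dy
= ∫_0^5 \frac{2 x}{45} dy
= \frac{2 x}{9} for 0 < x < 3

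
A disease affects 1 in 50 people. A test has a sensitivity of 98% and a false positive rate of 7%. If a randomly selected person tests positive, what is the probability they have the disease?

Let D = the rare event, + = positive/flagged.
P(D) = 1/50
P(+|D) = 98/100 = 49/50
P(+|D') = 7/100
P(+) = P(+|D)P(D) + P(+|D')P(D')
     = \frac{49}{50} × \frac{1}{50} + \frac{7}{100} × \frac{49}{50}
     = \frac{441}{5000}
P(D|+) = P(+|D)P(D)/P(+) = \frac{2}{9}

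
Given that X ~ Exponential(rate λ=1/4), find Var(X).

For X ~ Exponential(rate λ=1/4):
Var(X) = 16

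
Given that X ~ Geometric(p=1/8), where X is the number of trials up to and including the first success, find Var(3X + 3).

For X ~ Geometric(p=1/8), where X is the number of trials up to and including the first success:
Var(X) = 56
Var(3X + 3) = (3)² × Var(X) = 9 × 56 = 504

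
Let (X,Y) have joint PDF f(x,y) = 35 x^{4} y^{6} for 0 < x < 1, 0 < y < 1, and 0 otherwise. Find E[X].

E[X] = ∫_0^1 ∫_0^1 x × f(x,y) dy dx
= ∫_0^1 ∫_0^1 x × (35 x^{4} y^{6}) dy dx
= \frac{5}{6}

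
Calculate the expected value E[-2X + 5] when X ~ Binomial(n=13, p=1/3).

For X ~ Binomial(n=13, p=1/3):
E[X] = \frac{13}{3}
E[-2X + 5] = -2 × E[X] + 5 = - \frac{11}{3}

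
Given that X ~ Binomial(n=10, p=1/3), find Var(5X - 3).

For X ~ Binomial(n=10, p=1/3):
Var(X) = \frac{20}{9}
Var(5X - 3) = (5)² × Var(X) = 25 × \frac{20}{9} = \frac{500}{9}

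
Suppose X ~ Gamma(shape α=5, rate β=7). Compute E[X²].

Using the identity E[X²] = Var(X) + (E[X])²:
E[X] = \frac{5}{7}
Var(X) = \frac{5}{49}
E[X²] = \frac{5}{49} + (\frac{5}{7})²
= \frac{30}{49}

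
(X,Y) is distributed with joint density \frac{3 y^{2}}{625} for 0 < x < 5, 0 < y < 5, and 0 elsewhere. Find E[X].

f_X(x) = ∫_0^5 \frac{3 y^{2}}{625} dy = \frac{1}{5}
E[X] = ∫_0^5 x × (\frac{1}{5}) dx = \frac{5}{2}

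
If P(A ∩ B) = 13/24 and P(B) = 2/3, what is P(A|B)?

P(A|B) = P(A ∩ B) / P(B)
= (13/24) / (2/3)
= 13/16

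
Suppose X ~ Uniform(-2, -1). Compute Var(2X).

For X ~ Uniform(-2, -1):
Var(X) = \frac{1}{12}
Var(2X) = (2)² × Var(X) = 4 × \frac{1}{12} = \frac{1}{3}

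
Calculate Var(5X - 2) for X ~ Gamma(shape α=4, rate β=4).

For X ~ Gamma(shape α=4, rate β=4):
Var(X) = \frac{1}{4}
Var(5X - 2) = (5)² × Var(X) = 25 × \frac{1}{4} = \frac{25}{4}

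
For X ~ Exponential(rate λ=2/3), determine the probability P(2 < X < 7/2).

P(2 < X < 7/2) = ∫_{2}^{7/2} f(x) dx
where f(x) = \frac{2 e^{- \frac{2 x}{3}}}{3}
= - \frac{1 - e}{e^{\frac{7}{3}}}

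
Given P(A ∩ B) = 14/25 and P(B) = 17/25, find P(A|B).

P(A|B) = P(A ∩ B) / P(B)
= (14/25) / (17/25)
= 14/17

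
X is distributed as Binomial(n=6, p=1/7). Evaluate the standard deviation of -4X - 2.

For X ~ Binomial(n=6, p=1/7):
Var(X) = \frac{36}{49}
SD(X) = √(Var(X)) = √(\frac{36}{49}) = \frac{6}{7}
SD(-4X - 2) = |-4| × SD(X) = 4 × \frac{6}{7} = \frac{24}{7}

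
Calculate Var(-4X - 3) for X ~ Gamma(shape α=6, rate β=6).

For X ~ Gamma(shape α=6, rate β=6):
Var(X) = \frac{1}{6}
Var(-4X - 3) = (-4)² × Var(X) = 16 × \frac{1}{6} = \frac{8}{3}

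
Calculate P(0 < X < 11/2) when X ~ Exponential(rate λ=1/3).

P(0 < X < 11/2) = ∫_{0}^{11/2} f(x) dx
where f(x) = \frac{e^{- \frac{x}{3}}}{3}
= 1 - e^{- \frac{11}{6}}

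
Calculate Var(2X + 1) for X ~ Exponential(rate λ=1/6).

For X ~ Exponential(rate λ=1/6):
Var(X) = 36
Var(2X + 1) = (2)² × Var(X) = 4 × 36 = 144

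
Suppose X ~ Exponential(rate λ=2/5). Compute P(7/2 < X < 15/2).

P(7/2 < X < 15/2) = ∫_{7/2}^{15/2} f(x) dx
where f(x) = \frac{2 e^{- \frac{2 x}{5}}}{5}
= - \frac{1}{e^{3}} + e^{- \frac{7}{5}}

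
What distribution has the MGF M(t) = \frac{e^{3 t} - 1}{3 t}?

The MGF M(t) = \frac{e^{3 t} - 1}{3 t} is the standard form for the Uniform distribution.
Comparing with the known MGF formula identifies: Uniform(0, 3)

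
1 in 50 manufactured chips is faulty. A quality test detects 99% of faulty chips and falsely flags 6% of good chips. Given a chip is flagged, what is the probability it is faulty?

Let D = the rare event, + = positive/flagged.
P(D) = 1/50
P(+|D) = 99/100
P(+|D') = 6/100 = 3/50
P(+) = P(+|D)P(D) + P(+|D')P(D')
     = \frac{99}{100} × \frac{1}{50} + \frac{3}{50} × \frac{49}{50}
     = \frac{393}{5000}
P(D|+) = P(+|D)P(D)/P(+) = \frac{33}{131}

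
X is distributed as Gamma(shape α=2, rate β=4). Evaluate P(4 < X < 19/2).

P(4 < X < 19/2) = ∫_{4}^{19/2} f(x) dx
where f(x) = 16 x e^{- 4 x}
= \frac{-39 + 17 e^{22}}{e^{38}}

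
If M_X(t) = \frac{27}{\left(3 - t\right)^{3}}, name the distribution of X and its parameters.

The MGF M(t) = \frac{27}{\left(3 - t\right)^{3}} is the standard form for the Gamma distribution.
Comparing with the known MGF formula identifies: Gamma(shape α=3, rate β=3)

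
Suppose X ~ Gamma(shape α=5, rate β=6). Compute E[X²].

Using the identity E[X²] = Var(X) + (E[X])²:
E[X] = \frac{5}{6}
Var(X) = \frac{5}{36}
E[X²] = \frac{5}{36} + (\frac{5}{6})²
= \frac{5}{6}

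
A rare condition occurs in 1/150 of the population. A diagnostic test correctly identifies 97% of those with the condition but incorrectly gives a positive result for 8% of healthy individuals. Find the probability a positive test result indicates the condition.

Let D = the rare event, + = positive/flagged.
P(D) = 1/150
P(+|D) = 97/100
P(+|D') = 8/100 = 2/25
P(+) = P(+|D)P(D) + P(+|D')P(D')
     = \frac{97}{100} × \frac{1}{150} + \frac{2}{25} × \frac{149}{150}
     = \frac{1289}{15000}
P(D|+) = P(+|D)P(D)/P(+) = \frac{97}{1289}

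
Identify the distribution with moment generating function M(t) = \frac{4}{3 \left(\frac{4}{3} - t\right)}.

The MGF M(t) = \frac{4}{3 \left(\frac{4}{3} - t\right)} is the standard form for the Exponential distribution.
Comparing with the known MGF formula identifies: Exponential(rate λ=4/3)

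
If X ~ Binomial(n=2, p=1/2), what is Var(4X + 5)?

For X ~ Binomial(n=2, p=1/2):
Var(X) = \frac{1}{2}
Var(4X + 5) = (4)² × Var(X) = 16 × \frac{1}{2} = 8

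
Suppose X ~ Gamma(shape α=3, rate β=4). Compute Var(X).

For X ~ Gamma(shape α=3, rate β=4):
Var(X) = \frac{3}{16}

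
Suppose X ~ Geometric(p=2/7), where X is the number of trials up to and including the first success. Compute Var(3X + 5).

For X ~ Geometric(p=2/7), where X is the number of trials up to and including the first success:
Var(X) = \frac{35}{4}
Var(3X + 5) = (3)² × Var(X) = 9 × \frac{35}{4} = \frac{315}{4}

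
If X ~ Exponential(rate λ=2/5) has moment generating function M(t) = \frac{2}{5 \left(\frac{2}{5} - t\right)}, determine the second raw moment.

To find E[X^2], compute M^(2)(0):
M^(1)(t) = \frac{2}{5 \left(\frac{2}{5} - t\right)^{2}}
M^(2)(t) = \frac{4}{5 \left(\frac{2}{5} - t\right)^{3}}
M^(2)(0) = \frac{25}{2}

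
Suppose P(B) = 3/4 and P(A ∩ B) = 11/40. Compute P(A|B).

P(A|B) = P(A ∩ B) / P(B)
= (11/40) / (3/4)
= 11/30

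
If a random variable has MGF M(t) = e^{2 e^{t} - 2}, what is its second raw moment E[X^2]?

To find E[X^2], compute M^(2)(0):
M^(1)(t) = 2 e^{t} e^{2 e^{t} - 2}
M^(2)(t) = 4 e^{2 t} e^{2 e^{t} - 2} + 2 e^{t} e^{2 e^{t} - 2}
M^(2)(0) = 6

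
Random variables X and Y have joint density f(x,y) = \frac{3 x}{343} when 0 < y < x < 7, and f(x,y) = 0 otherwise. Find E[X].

f_X(x) = ∫_0^x \frac{3 x}{343} dy = \frac{3 x^{2}}{343}
E[X] = ∫_0^7 x × (\frac{3 x^{2}}{343}) dx = \frac{21}{4}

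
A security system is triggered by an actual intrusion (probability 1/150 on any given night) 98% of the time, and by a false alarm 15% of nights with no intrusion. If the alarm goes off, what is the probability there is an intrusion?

Let D = the rare event, + = positive/flagged.
P(D) = 1/150
P(+|D) = 98/100 = 49/50
P(+|D') = 15/100 = 3/20
P(+) = P(+|D)P(D) + P(+|D')P(D')
     = \frac{49}{50} × \frac{1}{150} + \frac{3}{20} × \frac{149}{150}
     = \frac{2333}{15000}
P(D|+) = P(+|D)P(D)/P(+) = \frac{98}{2333}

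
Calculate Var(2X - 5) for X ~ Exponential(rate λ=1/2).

For X ~ Exponential(rate λ=1/2):
Var(X) = 4
Var(2X - 5) = (2)² × Var(X) = 4 × 4 = 16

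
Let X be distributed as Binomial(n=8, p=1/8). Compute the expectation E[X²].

Using the identity E[X²] = Var(X) + (E[X])²:
E[X] = 1
Var(X) = \frac{7}{8}
E[X²] = \frac{7}{8} + (1)²
= \frac{15}{8}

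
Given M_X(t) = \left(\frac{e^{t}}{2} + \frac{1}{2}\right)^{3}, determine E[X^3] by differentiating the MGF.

To find E[X^3], compute M^(3)(0):
M^(1)(t) = \frac{3 \left(\frac{e^{t}}{2} + \frac{1}{2}\right)^{2} e^{t}}{2}
M^(2)(t) = \frac{3 \left(\frac{e^{t}}{2} + \frac{1}{2}\right)^{2} e^{t}}{2} + \frac{3 \left(\frac{e^{t}}{2} + \frac{1}{2}\right) e^{2 t}}{2}
M^(3)(t) = \frac{3 \left(\frac{e^{t}}{2} + \frac{1}{2}\right)^{2} e^{t}}{2} + \frac{9 \left(\frac{e^{t}}{2} + \frac{1}{2}\right) e^{2 t}}{2} + \frac{3 e^{3 t}}{4}
M^(3)(0) = \frac{27}{4}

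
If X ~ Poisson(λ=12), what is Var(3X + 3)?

For X ~ Poisson(λ=12):
Var(X) = 12
Var(3X + 3) = (3)² × Var(X) = 9 × 12 = 108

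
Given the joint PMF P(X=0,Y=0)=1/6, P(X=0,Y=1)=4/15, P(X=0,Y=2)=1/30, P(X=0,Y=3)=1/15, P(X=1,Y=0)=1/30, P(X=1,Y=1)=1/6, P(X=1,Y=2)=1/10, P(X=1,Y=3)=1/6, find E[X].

First find marginal of X:
P(X=0) = 8/15
P(X=1) = 7/15
E[X] = 0 × 8/15 + 1 × 7/15 = 7/15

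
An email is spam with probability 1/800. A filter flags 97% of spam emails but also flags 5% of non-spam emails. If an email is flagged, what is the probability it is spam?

Let D = the rare event, + = positive/flagged.
P(D) = 1/800
P(+|D) = 97/100
P(+|D') = 5/100 = 1/20
P(+) = P(+|D)P(D) + P(+|D')P(D')
     = \frac{97}{100} × \frac{1}{800} + \frac{1}{20} × \frac{799}{800}
     = \frac{1023}{20000}
P(D|+) = P(+|D)P(D)/P(+) = \frac{97}{4092}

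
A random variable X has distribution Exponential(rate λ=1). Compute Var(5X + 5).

For X ~ Exponential(rate λ=1):
Var(X) = 1
Var(5X + 5) = (5)² × Var(X) = 25 × 1 = 25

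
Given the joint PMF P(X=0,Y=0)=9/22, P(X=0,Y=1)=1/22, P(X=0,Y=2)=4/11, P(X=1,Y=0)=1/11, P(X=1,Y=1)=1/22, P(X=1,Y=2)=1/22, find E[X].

First find marginal of X:
P(X=0) = 9/11
P(X=1) = 2/11
E[X] = 0 × 9/11 + 1 × 2/11 = 2/11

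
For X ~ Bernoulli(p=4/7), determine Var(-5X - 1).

For X ~ Bernoulli(p=4/7):
Var(X) = \frac{12}{49}
Var(-5X - 1) = (-5)² × Var(X) = 25 × \frac{12}{49} = \frac{300}{49}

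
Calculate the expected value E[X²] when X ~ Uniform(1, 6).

Using the identity E[X²] = Var(X) + (E[X])²:
E[X] = \frac{7}{2}
Var(X) = \frac{25}{12}
E[X²] = \frac{25}{12} + (\frac{7}{2})²
= \frac{43}{3}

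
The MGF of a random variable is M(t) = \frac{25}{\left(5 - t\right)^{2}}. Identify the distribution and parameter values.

The MGF M(t) = \frac{25}{\left(5 - t\right)^{2}} is the standard form for the Gamma distribution.
Comparing with the known MGF formula identifies: Gamma(shape α=2, rate β=5)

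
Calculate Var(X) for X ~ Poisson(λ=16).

For X ~ Poisson(λ=16):
Var(X) = 16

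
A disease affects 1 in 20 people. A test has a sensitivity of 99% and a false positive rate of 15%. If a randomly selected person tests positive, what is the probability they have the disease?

Let D = the rare event, + = positive/flagged.
P(D) = 1/20
P(+|D) = 99/100
P(+|D') = 15/100 = 3/20
P(+) = P(+|D)P(D) + P(+|D')P(D')
     = \frac{99}{100} × \frac{1}{20} + \frac{3}{20} × \frac{19}{20}
     = \frac{24}{125}
P(D|+) = P(+|D)P(D)/P(+) = \frac{33}{128}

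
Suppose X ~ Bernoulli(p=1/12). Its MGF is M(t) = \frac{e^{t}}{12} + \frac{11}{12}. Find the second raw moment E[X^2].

To find E[X^2], compute M^(2)(0):
M^(1)(t) = \frac{e^{t}}{12}
M^(2)(t) = \frac{e^{t}}{12}
M^(2)(0) = \frac{1}{12}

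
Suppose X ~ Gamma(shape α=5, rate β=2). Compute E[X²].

Using the identity E[X²] = Var(X) + (E[X])²:
E[X] = \frac{5}{2}
Var(X) = \frac{5}{4}
E[X²] = \frac{5}{4} + (\frac{5}{2})²
= \frac{15}{2}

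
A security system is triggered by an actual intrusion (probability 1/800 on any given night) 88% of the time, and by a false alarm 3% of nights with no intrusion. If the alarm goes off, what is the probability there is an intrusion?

Let D = the rare event, + = positive/flagged.
P(D) = 1/800
P(+|D) = 88/100 = 22/25
P(+|D') = 3/100
P(+) = P(+|D)P(D) + P(+|D')P(D')
     = \frac{22}{25} × \frac{1}{800} + \frac{3}{100} × \frac{799}{800}
     = \frac{497}{16000}
P(D|+) = P(+|D)P(D)/P(+) = \frac{88}{2485}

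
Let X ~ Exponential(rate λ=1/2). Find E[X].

For X ~ Exponential(rate λ=1/2), the expected value is:
E[X] = 2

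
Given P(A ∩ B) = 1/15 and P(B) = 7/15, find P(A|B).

P(A|B) = P(A ∩ B) / P(B)
= (1/15) / (7/15)
= 1/7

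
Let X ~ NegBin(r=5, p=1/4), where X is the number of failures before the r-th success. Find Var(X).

For X ~ NegBin(r=5, p=1/4), where X is the number of failures before the r-th success:
Var(X) = 60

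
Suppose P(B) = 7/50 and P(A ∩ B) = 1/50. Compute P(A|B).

P(A|B) = P(A ∩ B) / P(B)
= (1/50) / (7/50)
= 1/7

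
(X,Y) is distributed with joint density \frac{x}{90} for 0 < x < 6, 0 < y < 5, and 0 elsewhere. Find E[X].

f_X(x) = ∫_0^5 \frac{x}{90} dy = \frac{x}{18}
E[X] = ∫_0^6 x × (\frac{x}{18}) dx = 4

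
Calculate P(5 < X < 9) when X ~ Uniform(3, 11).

P(5 < X < 9) = ∫_{5}^{9} f(x) dx
where f(x) = \frac{1}{8}
= \frac{1}{2}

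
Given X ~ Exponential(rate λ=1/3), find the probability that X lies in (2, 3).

P(2 < X < 3) = ∫_{2}^{3} f(x) dx
where f(x) = \frac{e^{- \frac{x}{3}}}{3}
= - \frac{1}{e} + e^{- \frac{2}{3}}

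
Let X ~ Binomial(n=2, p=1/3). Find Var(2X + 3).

For X ~ Binomial(n=2, p=1/3):
Var(X) = \frac{4}{9}
Var(2X + 3) = (2)² × Var(X) = 4 × \frac{4}{9} = \frac{16}{9}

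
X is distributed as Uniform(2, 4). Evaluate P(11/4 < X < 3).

P(11/4 < X < 3) = ∫_{11/4}^{3} f(x) dx
where f(x) = \frac{1}{2}
= \frac{1}{8}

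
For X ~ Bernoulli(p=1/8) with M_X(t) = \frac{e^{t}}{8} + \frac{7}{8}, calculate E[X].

To find E[X], compute M^(1)(0):
M^(1)(t) = \frac{e^{t}}{8}
M^(1)(0) = \frac{1}{8}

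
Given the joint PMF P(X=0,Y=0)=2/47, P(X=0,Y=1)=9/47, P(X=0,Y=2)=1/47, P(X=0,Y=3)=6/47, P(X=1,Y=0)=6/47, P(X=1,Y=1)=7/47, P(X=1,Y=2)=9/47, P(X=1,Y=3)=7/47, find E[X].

First find marginal of X:
P(X=0) = 18/47
P(X=1) = 29/47
E[X] = 0 × 18/47 + 1 × 29/47 = 29/47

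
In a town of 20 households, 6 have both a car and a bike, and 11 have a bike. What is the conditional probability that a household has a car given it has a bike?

P(A ∩ B) = 6/20 = 3/10
P(B) = 11/20
P(A|B) = P(A ∩ B) / P(B) = (3/10) / (11/20) = 6/11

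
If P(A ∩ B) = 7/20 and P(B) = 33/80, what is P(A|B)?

P(A|B) = P(A ∩ B) / P(B)
= (7/20) / (33/80)
= 28/33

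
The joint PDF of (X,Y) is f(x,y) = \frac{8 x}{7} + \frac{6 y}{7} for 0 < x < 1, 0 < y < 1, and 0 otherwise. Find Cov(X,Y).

E[XY] = ∫∫ xy × f(x,y) dx dy = \frac{1}{3}
E[X] = \frac{25}{42}
E[Y] = \frac{4}{7}
Cov(X,Y) = E[XY] - E[X]E[Y] = - \frac{1}{147}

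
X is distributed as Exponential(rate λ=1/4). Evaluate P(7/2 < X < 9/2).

P(7/2 < X < 9/2) = ∫_{7/2}^{9/2} f(x) dx
where f(x) = \frac{e^{- \frac{x}{4}}}{4}
= - \frac{1 - e^{\frac{1}{4}}}{e^{\frac{9}{8}}}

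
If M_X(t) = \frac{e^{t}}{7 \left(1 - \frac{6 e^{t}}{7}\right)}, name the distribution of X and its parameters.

The MGF M(t) = \frac{e^{t}}{7 \left(1 - \frac{6 e^{t}}{7}\right)} is the standard form for the Geometric distribution.
Comparing with the known MGF formula identifies: Geometric(p=1/7), X = trial number of first success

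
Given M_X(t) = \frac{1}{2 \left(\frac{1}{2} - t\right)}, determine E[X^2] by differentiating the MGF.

To find E[X^2], compute M^(2)(0):
M^(1)(t) = \frac{1}{2 \left(\frac{1}{2} - t\right)^{2}}
M^(2)(t) = \frac{1}{\left(\frac{1}{2} - t\right)^{3}}
M^(2)(0) = 8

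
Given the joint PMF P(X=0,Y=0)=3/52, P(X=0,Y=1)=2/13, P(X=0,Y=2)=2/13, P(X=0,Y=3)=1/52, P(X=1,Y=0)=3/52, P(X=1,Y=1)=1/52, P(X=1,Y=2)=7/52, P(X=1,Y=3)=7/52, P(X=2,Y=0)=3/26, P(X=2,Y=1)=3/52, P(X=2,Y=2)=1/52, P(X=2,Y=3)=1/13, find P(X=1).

P(X=1) = P(X=1,Y=0) + P(X=1,Y=1) + P(X=1,Y=2) + P(X=1,Y=3)
= 3/52 + 1/52 + 7/52 + 7/52
= 9/26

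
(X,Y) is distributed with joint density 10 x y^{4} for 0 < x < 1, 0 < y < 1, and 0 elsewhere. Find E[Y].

E[Y] = ∫_0^1 ∫_0^1 y × f(x,y) dx dy
= \frac{5}{6}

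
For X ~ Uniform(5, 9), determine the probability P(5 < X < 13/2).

P(5 < X < 13/2) = ∫_{5}^{13/2} f(x) dx
where f(x) = \frac{1}{4}
= \frac{3}{8}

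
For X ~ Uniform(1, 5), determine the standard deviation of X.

For X ~ Uniform(1, 5):
Var(X) = \frac{4}{3}
SD(X) = √(Var(X)) = √(\frac{4}{3}) = \frac{2 \sqrt{3}}{3}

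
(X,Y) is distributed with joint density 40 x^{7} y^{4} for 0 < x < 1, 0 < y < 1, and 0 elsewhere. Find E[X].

E[X] = ∫_0^1 ∫_0^1 x × f(x,y) dy dx
= ∫_0^1 ∫_0^1 x × (40 x^{7} y^{4}) dy dx
= \frac{8}{9}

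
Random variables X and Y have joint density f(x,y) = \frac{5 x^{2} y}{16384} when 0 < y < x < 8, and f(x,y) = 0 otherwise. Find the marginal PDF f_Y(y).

f_Y(y) = ∫_y^8 \frac{5 x^{2} y}{16384} dx = \frac{5 y \left(512 - y^{3}\right)}{49152}
for 0 < y < 8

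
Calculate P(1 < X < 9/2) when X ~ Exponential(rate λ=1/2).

P(1 < X < 9/2) = ∫_{1}^{9/2} f(x) dx
where f(x) = \frac{e^{- \frac{x}{2}}}{2}
= - \frac{1}{e^{\frac{9}{4}}} + e^{- \frac{1}{2}}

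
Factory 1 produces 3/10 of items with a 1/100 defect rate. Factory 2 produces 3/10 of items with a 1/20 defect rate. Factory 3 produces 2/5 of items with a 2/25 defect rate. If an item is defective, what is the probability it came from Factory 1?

Using Bayes' theorem:
P(F1) = 3/10, P(D|F1) = 1/100
P(F2) = 3/10, P(D|F2) = 1/20
P(F3) = 2/5, P(D|F3) = 2/25
P(D) = P(D|F1)P(F1) + P(D|F2)P(F2) + P(D|F3)P(F3)
     = \frac{1}{20}
P(F1|D) = P(D|F1)P(F1) / P(D)
= \frac{3}{50}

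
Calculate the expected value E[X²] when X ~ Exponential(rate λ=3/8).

Using the identity E[X²] = Var(X) + (E[X])²:
E[X] = \frac{8}{3}
Var(X) = \frac{64}{9}
E[X²] = \frac{64}{9} + (\frac{8}{3})²
= \frac{128}{9}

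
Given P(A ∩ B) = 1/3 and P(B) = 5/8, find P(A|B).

P(A|B) = P(A ∩ B) / P(B)
= (1/3) / (5/8)
= 8/15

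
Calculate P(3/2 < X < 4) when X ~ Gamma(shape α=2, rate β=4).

P(3/2 < X < 4) = ∫_{3/2}^{4} f(x) dx
where f(x) = 16 x e^{- 4 x}
= \frac{-17 + 7 e^{10}}{e^{16}}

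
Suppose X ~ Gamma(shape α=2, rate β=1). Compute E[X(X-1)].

E[X(X-1)] = E[X² - X] = E[X²] - E[X]
E[X] = 2
E[X²] = Var(X) + (E[X])² = 2 + (2)² = 6
E[X(X-1)] = 6 - 2 = 4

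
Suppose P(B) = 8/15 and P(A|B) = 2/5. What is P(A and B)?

By definition, P(A|B) = P(A ∩ B) / P(B)
So P(A ∩ B) = P(A|B) × P(B)
= 2/5 × 8/15
= 16/75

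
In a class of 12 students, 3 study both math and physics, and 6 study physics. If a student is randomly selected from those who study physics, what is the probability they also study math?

P(A ∩ B) = 3/12 = 1/4
P(B) = 6/12 = 1/2
P(A|B) = P(A ∩ B) / P(B) = (1/4) / (1/2) = 1/2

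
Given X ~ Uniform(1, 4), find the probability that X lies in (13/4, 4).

P(13/4 < X < 4) = ∫_{13/4}^{4} f(x) dx
where f(x) = \frac{1}{3}
= \frac{1}{4}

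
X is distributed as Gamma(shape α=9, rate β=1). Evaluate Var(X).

For X ~ Gamma(shape α=9, rate β=1):
Var(X) = 9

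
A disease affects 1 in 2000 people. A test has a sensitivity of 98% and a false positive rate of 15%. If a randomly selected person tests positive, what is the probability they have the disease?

Let D = the rare event, + = positive/flagged.
P(D) = 1/2000
P(+|D) = 98/100 = 49/50
P(+|D') = 15/100 = 3/20
P(+) = P(+|D)P(D) + P(+|D')P(D')
     = \frac{49}{50} × \frac{1}{2000} + \frac{3}{20} × \frac{1999}{2000}
     = \frac{30083}{200000}
P(D|+) = P(+|D)P(D)/P(+) = \frac{98}{30083}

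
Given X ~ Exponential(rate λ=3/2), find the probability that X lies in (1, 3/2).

P(1 < X < 3/2) = ∫_{1}^{3/2} f(x) dx
where f(x) = \frac{3 e^{- \frac{3 x}{2}}}{2}
= - \frac{1}{e^{\frac{9}{4}}} + e^{- \frac{3}{2}}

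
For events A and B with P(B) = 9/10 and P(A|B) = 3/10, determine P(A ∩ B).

By definition, P(A|B) = P(A ∩ B) / P(B)
So P(A ∩ B) = P(A|B) × P(B)
= 3/10 × 9/10
= 27/100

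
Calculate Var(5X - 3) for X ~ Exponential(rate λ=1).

For X ~ Exponential(rate λ=1):
Var(X) = 1
Var(5X - 3) = (5)² × Var(X) = 25 × 1 = 25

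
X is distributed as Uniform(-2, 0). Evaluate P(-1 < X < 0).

P(-1 < X < 0) = ∫_{-1}^{0} f(x) dx
where f(x) = \frac{1}{2}
= \frac{1}{2}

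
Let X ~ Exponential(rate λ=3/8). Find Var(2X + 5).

For X ~ Exponential(rate λ=3/8):
Var(X) = \frac{64}{9}
Var(2X + 5) = (2)² × Var(X) = 4 × \frac{64}{9} = \frac{256}{9}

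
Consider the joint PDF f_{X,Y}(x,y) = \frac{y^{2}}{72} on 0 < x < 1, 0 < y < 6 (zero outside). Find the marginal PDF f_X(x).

f_X(x) = ∫_0^6 f(x,y) dy
= ∫_0^6 \frac{y^{2}}{72} dy
= 1 for 0 < x < 1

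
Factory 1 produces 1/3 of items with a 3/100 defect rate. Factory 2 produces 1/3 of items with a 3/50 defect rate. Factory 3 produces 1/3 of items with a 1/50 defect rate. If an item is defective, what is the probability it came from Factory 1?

Using Bayes' theorem:
P(F1) = 1/3, P(D|F1) = 3/100
P(F2) = 1/3, P(D|F2) = 3/50
P(F3) = 1/3, P(D|F3) = 1/50
P(D) = P(D|F1)P(F1) + P(D|F2)P(F2) + P(D|F3)P(F3)
     = \frac{11}{300}
P(F1|D) = P(D|F1)P(F1) / P(D)
= \frac{3}{11}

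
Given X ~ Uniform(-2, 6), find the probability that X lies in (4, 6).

P(4 < X < 6) = ∫_{4}^{6} f(x) dx
where f(x) = \frac{1}{8}
= \frac{1}{4}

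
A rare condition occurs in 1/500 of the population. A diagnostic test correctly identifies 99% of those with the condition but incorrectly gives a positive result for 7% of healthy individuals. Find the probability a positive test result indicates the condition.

Let D = the rare event, + = positive/flagged.
P(D) = 1/500
P(+|D) = 99/100
P(+|D') = 7/100
P(+) = P(+|D)P(D) + P(+|D')P(D')
     = \frac{99}{100} × \frac{1}{500} + \frac{7}{100} × \frac{499}{500}
     = \frac{449}{6250}
P(D|+) = P(+|D)P(D)/P(+) = \frac{99}{3592}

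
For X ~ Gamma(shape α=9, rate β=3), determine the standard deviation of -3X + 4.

For X ~ Gamma(shape α=9, rate β=3):
Var(X) = 1
SD(X) = √(Var(X)) = √(1) = 1
SD(-3X + 4) = |-3| × SD(X) = 3 × 1 = 3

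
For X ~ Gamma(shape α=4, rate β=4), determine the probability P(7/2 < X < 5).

P(7/2 < X < 5) = ∫_{7/2}^{5} f(x) dx
where f(x) = \frac{128 x^{3} e^{- 4 x}}{3}
= \frac{-4663 + 1711 e^{6}}{3 e^{20}}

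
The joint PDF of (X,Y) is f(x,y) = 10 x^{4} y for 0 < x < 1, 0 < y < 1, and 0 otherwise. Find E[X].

E[X] = ∫_0^1 ∫_0^1 x × f(x,y) dy dx
= ∫_0^1 ∫_0^1 x × (10 x^{4} y) dy dx
= \frac{5}{6}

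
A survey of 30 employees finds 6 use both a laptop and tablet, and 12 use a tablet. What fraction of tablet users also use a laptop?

P(A ∩ B) = 6/30 = 1/5
P(B) = 12/30 = 2/5
P(A|B) = P(A ∩ B) / P(B) = (1/5) / (2/5) = 1/2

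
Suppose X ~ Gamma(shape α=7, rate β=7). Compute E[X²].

Using the identity E[X²] = Var(X) + (E[X])²:
E[X] = 1
Var(X) = \frac{1}{7}
E[X²] = \frac{1}{7} + (1)²
= \frac{8}{7}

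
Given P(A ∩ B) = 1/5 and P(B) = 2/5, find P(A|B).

P(A|B) = P(A ∩ B) / P(B)
= (1/5) / (2/5)
= 1/2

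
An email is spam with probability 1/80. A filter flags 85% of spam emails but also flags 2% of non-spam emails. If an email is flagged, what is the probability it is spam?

Let D = the rare event, + = positive/flagged.
P(D) = 1/80
P(+|D) = 85/100 = 17/20
P(+|D') = 2/100 = 1/50
P(+) = P(+|D)P(D) + P(+|D')P(D')
     = \frac{17}{20} × \frac{1}{80} + \frac{1}{50} × \frac{79}{80}
     = \frac{243}{8000}
P(D|+) = P(+|D)P(D)/P(+) = \frac{85}{243}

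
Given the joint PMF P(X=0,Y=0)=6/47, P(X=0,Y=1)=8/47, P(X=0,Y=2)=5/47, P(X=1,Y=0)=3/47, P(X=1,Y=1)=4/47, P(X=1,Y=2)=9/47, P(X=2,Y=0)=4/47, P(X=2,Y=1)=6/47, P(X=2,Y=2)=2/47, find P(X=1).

P(X=1) = P(X=1,Y=0) + P(X=1,Y=1) + P(X=1,Y=2)
= 3/47 + 4/47 + 9/47
= 16/47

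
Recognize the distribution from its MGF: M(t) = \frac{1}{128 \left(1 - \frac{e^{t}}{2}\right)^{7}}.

The MGF M(t) = \frac{1}{128 \left(1 - \frac{e^{t}}{2}\right)^{7}} is the standard form for the NegativeBinomial distribution.
Comparing with the known MGF formula identifies: NegBin(r=7, p=1/2), X = failures before r-th success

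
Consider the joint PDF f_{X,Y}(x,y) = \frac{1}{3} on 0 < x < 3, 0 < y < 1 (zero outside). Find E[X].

f_X(x) = ∫_0^1 \frac{1}{3} dy = \frac{1}{3}
E[X] = ∫_0^3 x × (\frac{1}{3}) dx = \frac{3}{2}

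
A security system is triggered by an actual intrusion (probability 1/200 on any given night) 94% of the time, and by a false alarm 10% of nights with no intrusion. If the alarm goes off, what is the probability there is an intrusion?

Let D = the rare event, + = positive/flagged.
P(D) = 1/200
P(+|D) = 94/100 = 47/50
P(+|D') = 10/100 = 1/10
P(+) = P(+|D)P(D) + P(+|D')P(D')
     = \frac{47}{50} × \frac{1}{200} + \frac{1}{10} × \frac{199}{200}
     = \frac{521}{5000}
P(D|+) = P(+|D)P(D)/P(+) = \frac{47}{1042}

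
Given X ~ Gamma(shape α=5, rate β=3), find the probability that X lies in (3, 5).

P(3 < X < 5) = ∫_{3}^{5} f(x) dx
where f(x) = \frac{81 x^{4} e^{- 3 x}}{8}
= \frac{-22403 + 3563 e^{6}}{8 e^{15}}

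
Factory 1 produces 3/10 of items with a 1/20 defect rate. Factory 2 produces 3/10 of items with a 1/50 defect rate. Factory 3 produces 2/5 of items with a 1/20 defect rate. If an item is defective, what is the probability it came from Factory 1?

Using Bayes' theorem:
P(F1) = 3/10, P(D|F1) = 1/20
P(F2) = 3/10, P(D|F2) = 1/50
P(F3) = 2/5, P(D|F3) = 1/20
P(D) = P(D|F1)P(F1) + P(D|F2)P(F2) + P(D|F3)P(F3)
     = \frac{41}{1000}
P(F1|D) = P(D|F1)P(F1) / P(D)
= \frac{15}{41}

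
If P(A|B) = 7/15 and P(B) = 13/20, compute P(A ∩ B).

By definition, P(A|B) = P(A ∩ B) / P(B)
So P(A ∩ B) = P(A|B) × P(B)
= 7/15 × 13/20
= 91/300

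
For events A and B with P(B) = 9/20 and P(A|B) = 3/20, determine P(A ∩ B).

By definition, P(A|B) = P(A ∩ B) / P(B)
So P(A ∩ B) = P(A|B) × P(B)
= 3/20 × 9/20
= 27/400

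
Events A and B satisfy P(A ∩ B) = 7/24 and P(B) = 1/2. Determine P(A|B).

P(A|B) = P(A ∩ B) / P(B)
= (7/24) / (1/2)
= 7/12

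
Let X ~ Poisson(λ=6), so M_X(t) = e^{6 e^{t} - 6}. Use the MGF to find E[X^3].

To find E[X^3], compute M^(3)(0):
M^(1)(t) = 6 e^{t} e^{6 e^{t} - 6}
M^(2)(t) = 36 e^{2 t} e^{6 e^{t} - 6} + 6 e^{t} e^{6 e^{t} - 6}
M^(3)(t) = 216 e^{3 t} e^{6 e^{t} - 6} + 108 e^{2 t} e^{6 e^{t} - 6} + 6 e^{t} e^{6 e^{t} - 6}
M^(3)(0) = 330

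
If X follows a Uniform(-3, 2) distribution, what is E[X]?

For X ~ Uniform(-3, 2), the expected value is:
E[X] = - \frac{1}{2}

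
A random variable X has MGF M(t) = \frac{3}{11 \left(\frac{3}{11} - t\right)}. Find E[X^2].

To find E[X^2], compute M^(2)(0):
M^(1)(t) = \frac{3}{11 \left(\frac{3}{11} - t\right)^{2}}
M^(2)(t) = \frac{6}{11 \left(\frac{3}{11} - t\right)^{3}}
M^(2)(0) = \frac{242}{9}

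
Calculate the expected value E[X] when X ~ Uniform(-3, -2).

For X ~ Uniform(-3, -2), the expected value is:
E[X] = - \frac{5}{2}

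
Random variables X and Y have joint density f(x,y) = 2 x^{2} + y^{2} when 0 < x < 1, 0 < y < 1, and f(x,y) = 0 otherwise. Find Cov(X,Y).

E[XY] = ∫∫ xy × f(x,y) dx dy = \frac{3}{8}
E[X] = \frac{2}{3}
E[Y] = \frac{7}{12}
Cov(X,Y) = E[XY] - E[X]E[Y] = - \frac{1}{72}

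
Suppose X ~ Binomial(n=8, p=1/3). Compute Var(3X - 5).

For X ~ Binomial(n=8, p=1/3):
Var(X) = \frac{16}{9}
Var(3X - 5) = (3)² × Var(X) = 9 × \frac{16}{9} = 16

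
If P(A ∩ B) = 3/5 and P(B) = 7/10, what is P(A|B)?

P(A|B) = P(A ∩ B) / P(B)
= (3/5) / (7/10)
= 6/7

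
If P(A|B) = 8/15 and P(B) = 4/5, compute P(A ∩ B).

By definition, P(A|B) = P(A ∩ B) / P(B)
So P(A ∩ B) = P(A|B) × P(B)
= 8/15 × 4/5
= 32/75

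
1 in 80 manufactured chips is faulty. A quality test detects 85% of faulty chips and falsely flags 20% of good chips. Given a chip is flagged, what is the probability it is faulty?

Let D = the rare event, + = positive/flagged.
P(D) = 1/80
P(+|D) = 85/100 = 17/20
P(+|D') = 20/100 = 1/5
P(+) = P(+|D)P(D) + P(+|D')P(D')
     = \frac{17}{20} × \frac{1}{80} + \frac{1}{5} × \frac{79}{80}
     = \frac{333}{1600}
P(D|+) = P(+|D)P(D)/P(+) = \frac{17}{333}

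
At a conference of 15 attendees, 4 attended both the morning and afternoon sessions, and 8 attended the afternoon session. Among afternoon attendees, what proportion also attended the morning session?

P(A ∩ B) = 4/15
P(B) = 8/15
P(A|B) = P(A ∩ B) / P(B) = (4/15) / (8/15) = 1/2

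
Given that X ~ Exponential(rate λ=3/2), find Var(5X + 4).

For X ~ Exponential(rate λ=3/2):
Var(X) = \frac{4}{9}
Var(5X + 4) = (5)² × Var(X) = 25 × \frac{4}{9} = \frac{100}{9}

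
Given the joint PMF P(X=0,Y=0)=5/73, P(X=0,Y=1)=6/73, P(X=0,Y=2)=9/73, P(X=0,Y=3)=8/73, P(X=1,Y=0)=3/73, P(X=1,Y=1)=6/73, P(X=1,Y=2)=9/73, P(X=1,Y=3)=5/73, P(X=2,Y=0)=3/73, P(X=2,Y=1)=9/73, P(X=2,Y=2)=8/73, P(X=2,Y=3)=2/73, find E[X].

First find marginal of X:
P(X=0) = 28/73
P(X=1) = 23/73
P(X=2) = 22/73
E[X] = 0 × 28/73 + 1 × 23/73 + 2 × 22/73 = 67/73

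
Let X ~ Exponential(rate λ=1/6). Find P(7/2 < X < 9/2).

P(7/2 < X < 9/2) = ∫_{7/2}^{9/2} f(x) dx
where f(x) = \frac{e^{- \frac{x}{6}}}{6}
= - \frac{1}{e^{\frac{3}{4}}} + e^{- \frac{7}{12}}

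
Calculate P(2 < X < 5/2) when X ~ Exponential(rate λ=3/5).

P(2 < X < 5/2) = ∫_{2}^{5/2} f(x) dx
where f(x) = \frac{3 e^{- \frac{3 x}{5}}}{5}
= - \frac{1}{e^{\frac{3}{2}}} + e^{- \frac{6}{5}}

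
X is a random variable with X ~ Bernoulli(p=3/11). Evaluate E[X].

For X ~ Bernoulli(p=3/11), the expected value is:
E[X] = \frac{3}{11}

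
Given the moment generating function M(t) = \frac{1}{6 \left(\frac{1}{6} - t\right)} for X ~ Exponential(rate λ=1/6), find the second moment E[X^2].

To find E[X^2], compute M^(2)(0):
M^(1)(t) = \frac{1}{6 \left(\frac{1}{6} - t\right)^{2}}
M^(2)(t) = \frac{1}{3 \left(\frac{1}{6} - t\right)^{3}}
M^(2)(0) = 72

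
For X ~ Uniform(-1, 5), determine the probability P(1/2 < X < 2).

P(1/2 < X < 2) = ∫_{1/2}^{2} f(x) dx
where f(x) = \frac{1}{6}
= \frac{1}{4}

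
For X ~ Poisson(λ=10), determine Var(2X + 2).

For X ~ Poisson(λ=10):
Var(X) = 10
Var(2X + 2) = (2)² × Var(X) = 4 × 10 = 40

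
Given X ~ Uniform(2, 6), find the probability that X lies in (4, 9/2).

P(4 < X < 9/2) = ∫_{4}^{9/2} f(x) dx
where f(x) = \frac{1}{4}
= \frac{1}{8}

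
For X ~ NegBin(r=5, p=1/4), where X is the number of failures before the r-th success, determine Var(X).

For X ~ NegBin(r=5, p=1/4), where X is the number of failures before the r-th success:
Var(X) = 60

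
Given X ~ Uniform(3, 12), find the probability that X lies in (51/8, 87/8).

P(51/8 < X < 87/8) = ∫_{51/8}^{87/8} f(x) dx
where f(x) = \frac{1}{9}
= \frac{1}{2}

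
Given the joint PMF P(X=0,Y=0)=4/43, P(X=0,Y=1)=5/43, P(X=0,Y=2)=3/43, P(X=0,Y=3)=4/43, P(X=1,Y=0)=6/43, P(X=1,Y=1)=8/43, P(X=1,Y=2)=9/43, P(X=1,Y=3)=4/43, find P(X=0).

P(X=0) = P(X=0,Y=0) + P(X=0,Y=1) + P(X=0,Y=2) + P(X=0,Y=3)
= 4/43 + 5/43 + 3/43 + 4/43
= 16/43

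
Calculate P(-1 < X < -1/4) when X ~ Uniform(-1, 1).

P(-1 < X < -1/4) = ∫_{-1}^{-1/4} f(x) dx
where f(x) = \frac{1}{2}
= \frac{3}{8}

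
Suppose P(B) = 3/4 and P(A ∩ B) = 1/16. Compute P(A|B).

P(A|B) = P(A ∩ B) / P(B)
= (1/16) / (3/4)
= 1/12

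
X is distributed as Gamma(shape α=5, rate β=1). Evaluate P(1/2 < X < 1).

P(1/2 < X < 1) = ∫_{1/2}^{1} f(x) dx
where f(x) = \frac{x^{4} e^{- x}}{24}
= - \frac{65}{24 e} + \frac{211}{128 e^{\frac{1}{2}}}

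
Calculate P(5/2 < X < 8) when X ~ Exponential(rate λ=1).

P(5/2 < X < 8) = ∫_{5/2}^{8} f(x) dx
where f(x) = e^{- x}
= - \frac{1}{e^{8}} + e^{- \frac{5}{2}}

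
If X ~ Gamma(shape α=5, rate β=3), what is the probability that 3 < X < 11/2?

P(3 < X < 11/2) = ∫_{3}^{11/2} f(x) dx
where f(x) = \frac{81 x^{4} e^{- 3 x}}{8}
= - \frac{510803}{128 e^{\frac{33}{2}}} + \frac{3563}{8 e^{9}}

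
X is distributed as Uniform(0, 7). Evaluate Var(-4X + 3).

For X ~ Uniform(0, 7):
Var(X) = \frac{49}{12}
Var(-4X + 3) = (-4)² × Var(X) = 16 × \frac{49}{12} = \frac{196}{3}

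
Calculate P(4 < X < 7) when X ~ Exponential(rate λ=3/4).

P(4 < X < 7) = ∫_{4}^{7} f(x) dx
where f(x) = \frac{3 e^{- \frac{3 x}{4}}}{4}
= - \frac{1}{e^{\frac{21}{4}}} + e^{-3}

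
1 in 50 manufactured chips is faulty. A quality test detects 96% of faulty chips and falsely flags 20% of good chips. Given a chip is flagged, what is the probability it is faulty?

Let D = the rare event, + = positive/flagged.
P(D) = 1/50
P(+|D) = 96/100 = 24/25
P(+|D') = 20/100 = 1/5
P(+) = P(+|D)P(D) + P(+|D')P(D')
     = \frac{24}{25} × \frac{1}{50} + \frac{1}{5} × \frac{49}{50}
     = \frac{269}{1250}
P(D|+) = P(+|D)P(D)/P(+) = \frac{24}{269}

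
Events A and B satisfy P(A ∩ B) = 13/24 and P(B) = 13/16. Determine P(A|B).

P(A|B) = P(A ∩ B) / P(B)
= (13/24) / (13/16)
= 2/3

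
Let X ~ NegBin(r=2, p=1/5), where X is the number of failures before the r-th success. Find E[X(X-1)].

E[X(X-1)] = E[X² - X] = E[X²] - E[X]
E[X] = 8
E[X²] = Var(X) + (E[X])² = 40 + (8)² = 104
E[X(X-1)] = 104 - 8 = 96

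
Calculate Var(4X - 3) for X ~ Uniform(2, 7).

For X ~ Uniform(2, 7):
Var(X) = \frac{25}{12}
Var(4X - 3) = (4)² × Var(X) = 16 × \frac{25}{12} = \frac{100}{3}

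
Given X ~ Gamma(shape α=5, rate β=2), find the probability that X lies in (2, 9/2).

P(2 < X < 9/2) = ∫_{2}^{9/2} f(x) dx
where f(x) = \frac{4 x^{4} e^{- 2 x}}{3}
= \frac{-10689 + 824 e^{5}}{24 e^{9}}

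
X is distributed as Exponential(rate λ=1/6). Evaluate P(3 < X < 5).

P(3 < X < 5) = ∫_{3}^{5} f(x) dx
where f(x) = \frac{e^{- \frac{x}{6}}}{6}
= - \frac{1}{e^{\frac{5}{6}}} + e^{- \frac{1}{2}}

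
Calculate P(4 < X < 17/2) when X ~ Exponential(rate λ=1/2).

P(4 < X < 17/2) = ∫_{4}^{17/2} f(x) dx
where f(x) = \frac{e^{- \frac{x}{2}}}{2}
= - \frac{1}{e^{\frac{17}{4}}} + e^{-2}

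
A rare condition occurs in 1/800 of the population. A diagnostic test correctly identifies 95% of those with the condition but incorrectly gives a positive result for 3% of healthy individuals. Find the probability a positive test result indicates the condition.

Let D = the rare event, + = positive/flagged.
P(D) = 1/800
P(+|D) = 95/100 = 19/20
P(+|D') = 3/100
P(+) = P(+|D)P(D) + P(+|D')P(D')
     = \frac{19}{20} × \frac{1}{800} + \frac{3}{100} × \frac{799}{800}
     = \frac{623}{20000}
P(D|+) = P(+|D)P(D)/P(+) = \frac{95}{2492}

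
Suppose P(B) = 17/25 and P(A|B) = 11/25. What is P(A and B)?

By definition, P(A|B) = P(A ∩ B) / P(B)
So P(A ∩ B) = P(A|B) × P(B)
= 11/25 × 17/25
= 187/625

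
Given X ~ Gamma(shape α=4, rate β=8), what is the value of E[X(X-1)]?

E[X(X-1)] = E[X² - X] = E[X²] - E[X]
E[X] = \frac{1}{2}
E[X²] = Var(X) + (E[X])² = \frac{1}{16} + (\frac{1}{2})² = \frac{5}{16}
E[X(X-1)] = \frac{5}{16} - \frac{1}{2} = - \frac{3}{16}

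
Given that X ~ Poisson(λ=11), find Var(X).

For X ~ Poisson(λ=11):
Var(X) = 11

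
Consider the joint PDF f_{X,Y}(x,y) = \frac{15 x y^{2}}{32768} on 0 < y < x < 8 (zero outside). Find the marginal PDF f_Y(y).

f_Y(y) = ∫_y^8 \frac{15 x y^{2}}{32768} dx = \frac{15 y^{2} \left(64 - y^{2}\right)}{65536}
for 0 < y < 8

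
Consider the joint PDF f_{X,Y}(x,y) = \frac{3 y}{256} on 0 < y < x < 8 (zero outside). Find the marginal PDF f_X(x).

f_X(x) = ∫_0^x \frac{3 y}{256} dy = \frac{3 x^{2}}{512}
for 0 < x < 8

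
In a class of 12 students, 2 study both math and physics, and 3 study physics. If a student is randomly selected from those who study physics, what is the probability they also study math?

P(A ∩ B) = 2/12 = 1/6
P(B) = 3/12 = 1/4
P(A|B) = P(A ∩ B) / P(B) = (1/6) / (1/4) = 2/3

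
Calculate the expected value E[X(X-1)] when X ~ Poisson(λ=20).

E[X(X-1)] = E[X² - X] = E[X²] - E[X]
E[X] = 20
E[X²] = Var(X) + (E[X])² = 20 + (20)² = 420
E[X(X-1)] = 420 - 20 = 400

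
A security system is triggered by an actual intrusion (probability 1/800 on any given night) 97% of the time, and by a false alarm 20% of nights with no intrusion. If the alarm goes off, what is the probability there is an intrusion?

Let D = the rare event, + = positive/flagged.
P(D) = 1/800
P(+|D) = 97/100
P(+|D') = 20/100 = 1/5
P(+) = P(+|D)P(D) + P(+|D')P(D')
     = \frac{97}{100} × \frac{1}{800} + \frac{1}{5} × \frac{799}{800}
     = \frac{16077}{80000}
P(D|+) = P(+|D)P(D)/P(+) = \frac{97}{16077}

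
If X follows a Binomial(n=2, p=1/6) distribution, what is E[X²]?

Using the identity E[X²] = Var(X) + (E[X])²:
E[X] = \frac{1}{3}
Var(X) = \frac{5}{18}
E[X²] = \frac{5}{18} + (\frac{1}{3})²
= \frac{7}{18}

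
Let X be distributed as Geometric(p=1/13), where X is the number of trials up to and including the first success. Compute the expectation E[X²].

Using the identity E[X²] = Var(X) + (E[X])²:
E[X] = 13
Var(X) = 156
E[X²] = 156 + (13)²
= 325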